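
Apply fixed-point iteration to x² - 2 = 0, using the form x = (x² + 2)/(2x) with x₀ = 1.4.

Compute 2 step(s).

Equation: x² - 2 = 0
Fixed-point form: x = (x² + 2)/(2x)
x₀ = 1.4

x_1 = g(1.400000) = 1.414286
x_2 = g(1.414286) = 1.414214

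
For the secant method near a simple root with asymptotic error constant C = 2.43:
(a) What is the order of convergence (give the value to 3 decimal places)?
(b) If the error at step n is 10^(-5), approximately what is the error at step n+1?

(a) Secant method has superlinear convergence with order φ = (1+√5)/2 ≈ 1.618.
    This means |e_{n+1}| ≈ C|e_n|^1.618.

(b) With |e_n| = 10^(-5) and C = 2.43:
    |e_{n+1}| ≈ 2.43 × (10^(-5))^1.618 = 2.43 × 10^(-8.09)

(a) ≈ 1.618 (golden ratio); (b) |e_{n+1}| ≈ 1.974e-08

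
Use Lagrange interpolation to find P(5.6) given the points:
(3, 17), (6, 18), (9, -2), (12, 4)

Lagrange interpolation formula:
P(x) = Σ yᵢ × Lᵢ(x)
where Lᵢ(x) = Π_{j≠i} (x - xⱼ)/(xᵢ - xⱼ)

L_0(5.6) = (5.6 - 6)/(3 - 6) × (5.6 - 9)/(3 - 9) × (5.6 - 12)/(3 - 12) = 0.053728
L_1(5.6) = (5.6 - 3)/(6 - 3) × (5.6 - 9)/(6 - 9) × (5.6 - 12)/(6 - 12) = 1.047704
L_2(5.6) = (5.6 - 3)/(9 - 3) × (5.6 - 6)/(9 - 6) × (5.6 - 12)/(9 - 12) = -0.123259
L_3(5.6) = (5.6 - 3)/(12 - 3) × (5.6 - 6)/(12 - 6) × (5.6 - 9)/(12 - 9) = 0.021827

P(5.6) = 17×L_0(5.6) + 18×L_1(5.6) + (-2)×L_2(5.6) + 4×L_3(5.6)
P(5.6) = 20.105877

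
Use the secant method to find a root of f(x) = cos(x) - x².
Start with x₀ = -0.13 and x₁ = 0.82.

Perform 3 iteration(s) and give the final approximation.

f(x) = cos(x) - x²
x₀ = -0.13, x₁ = 0.82

Secant formula: x_{n+1} = x_n - f(x_n)(x_n - x_{n-1})/(f(x_n) - f(x_{n-1}))

Iteration 1:
  f(-0.130000) = 0.974662
  f(0.820000) = 0.009821
  x_2 = 0.820000 - 0.009821×(0.820000 - (-0.130000))/(0.009821 - 0.974662)
       = 0.829670
Iteration 2:
  f(0.820000) = 0.009821
  f(0.829670) = -0.013233
  x_3 = 0.829670 - (-0.013233)×(0.829670 - 0.820000)/(-0.013233 - 0.009821)
       = 0.824119
Iteration 3:
  f(0.829670) = -0.013233
  f(0.824119) = 0.000031
  x_4 = 0.824119 - 0.000031×(0.824119 - 0.829670)/(0.000031 - (-0.013233))
       = 0.824132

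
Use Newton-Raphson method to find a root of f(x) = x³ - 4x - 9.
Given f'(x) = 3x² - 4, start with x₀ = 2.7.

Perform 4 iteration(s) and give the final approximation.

f(x) = x³ - 4x - 9
f'(x) = 3x² - 4
x₀ = 2.7

Newton-Raphson formula: x_{n+1} = x_n - f(x_n)/f'(x_n)

Iteration 1:
  f(2.700000) = -0.117000
  f'(2.700000) = 17.870000
  x_1 = 2.700000 - (-0.117000)/17.870000 = 2.706547
Iteration 2:
  f(2.706547) = 0.000348
  f'(2.706547) = 17.976195
  x_2 = 2.706547 - 0.000348/17.976195 = 2.706528
Iteration 3:
  f(2.706528) = 0.000000
  f'(2.706528) = 17.975881
  x_3 = 2.706528 - 0.000000/17.975881 = 2.706528
Iteration 4:
  f(2.706528) = 0.000000
  f'(2.706528) = 17.975881
  x_4 = 2.706528 - 0.000000/17.975881 = 2.706528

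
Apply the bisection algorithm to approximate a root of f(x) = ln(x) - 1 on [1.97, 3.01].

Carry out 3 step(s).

f(x) = ln(x) - 1
Initial interval: [1.97, 3.01]

Iteration 1:
  c_1 = (1.970000 + 3.010000)/2 = 2.490000
  f(c_1) = f(2.490000) = -0.087717
  f(a) × f(c) ≥ 0, new interval: [2.490000, 3.010000]
Iteration 2:
  c_2 = (2.490000 + 3.010000)/2 = 2.750000
  f(c_2) = f(2.750000) = 0.011601
  f(a) × f(c) < 0, new interval: [2.490000, 2.750000]
Iteration 3:
  c_3 = (2.490000 + 2.750000)/2 = 2.620000
  f(c_3) = f(2.620000) = -0.036826
  f(a) × f(c) ≥ 0, new interval: [2.620000, 2.750000]

After 3 iteration(s), the approximation is c_3 = 2.620000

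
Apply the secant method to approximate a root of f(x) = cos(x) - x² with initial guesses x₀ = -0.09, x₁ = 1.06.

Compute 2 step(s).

f(x) = cos(x) - x²
x₀ = -0.09, x₁ = 1.06

Secant formula: x_{n+1} = x_n - f(x_n)(x_n - x_{n-1})/(f(x_n) - f(x_{n-1}))

Iteration 1:
  f(-0.090000) = 0.987853
  f(1.060000) = -0.634728
  x_2 = 1.060000 - (-0.634728)×(1.060000 - (-0.090000))/(-0.634728 - 0.987853)
       = 0.610138
Iteration 2:
  f(1.060000) = -0.634728
  f(0.610138) = 0.447300
  x_3 = 0.610138 - 0.447300×(0.610138 - 1.060000)/(0.447300 - (-0.634728))
       = 0.796107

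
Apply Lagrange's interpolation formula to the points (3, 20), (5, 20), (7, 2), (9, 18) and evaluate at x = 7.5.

Lagrange interpolation formula:
P(x) = Σ yᵢ × Lᵢ(x)
where Lᵢ(x) = Π_{j≠i} (x - xⱼ)/(xᵢ - xⱼ)

L_0(7.5) = (7.5 - 5)/(3 - 5) × (7.5 - 7)/(3 - 7) × (7.5 - 9)/(3 - 9) = 0.039062
L_1(7.5) = (7.5 - 3)/(5 - 3) × (7.5 - 7)/(5 - 7) × (7.5 - 9)/(5 - 9) = -0.210938
L_2(7.5) = (7.5 - 3)/(7 - 3) × (7.5 - 5)/(7 - 5) × (7.5 - 9)/(7 - 9) = 1.054688
L_3(7.5) = (7.5 - 3)/(9 - 3) × (7.5 - 5)/(9 - 5) × (7.5 - 7)/(9 - 7) = 0.117188

P(7.5) = 20×L_0(7.5) + 20×L_1(7.5) + 2×L_2(7.5) + 18×L_3(7.5)
P(7.5) = 0.781250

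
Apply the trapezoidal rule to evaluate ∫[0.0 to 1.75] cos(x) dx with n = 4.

f(x) = cos(x)
a = 0.0, b = 1.75, n = 4
h = (b - a)/n = 0.437500

Trapezoidal rule: (h/2)[f(x₀) + 2f(x₁) + 2f(x₂) + ... + f(xₙ)]

x_0 = 0.0000, f(x_0) = 1.000000, coefficient = 1
x_1 = 0.4375, f(x_1) = 0.905814, coefficient = 2
x_2 = 0.8750, f(x_2) = 0.640997, coefficient = 2
x_3 = 1.3125, f(x_3) = 0.255434, coefficient = 2
x_4 = 1.7500, f(x_4) = -0.178246, coefficient = 1

I ≈ (0.437500/2) × 4.426243 = 0.968241
Exact value: 0.983986
Error: 0.015745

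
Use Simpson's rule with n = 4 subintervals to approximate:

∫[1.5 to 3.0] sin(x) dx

f(x) = sin(x)
a = 1.5, b = 3.0, n = 4
h = (b - a)/n = 0.375000

Simpson's rule: (h/3)[f(x₀) + 4f(x₁) + 2f(x₂) + ... + f(xₙ)]

x_0 = 1.5000, f(x_0) = 0.997495, coefficient = 1
x_1 = 1.8750, f(x_1) = 0.954086, coefficient = 4
x_2 = 2.2500, f(x_2) = 0.778073, coefficient = 2
x_3 = 2.6250, f(x_3) = 0.493920, coefficient = 4
x_4 = 3.0000, f(x_4) = 0.141120, coefficient = 1

I ≈ (0.375000/3) × 8.486786 = 1.060848
Exact value: 1.060730
Error: 0.000119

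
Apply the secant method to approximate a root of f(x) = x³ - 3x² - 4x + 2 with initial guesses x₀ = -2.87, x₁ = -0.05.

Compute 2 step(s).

f(x) = x³ - 3x² - 4x + 2
x₀ = -2.87, x₁ = -0.05

Secant formula: x_{n+1} = x_n - f(x_n)(x_n - x_{n-1})/(f(x_n) - f(x_{n-1}))

Iteration 1:
  f(-2.870000) = -34.870603
  f(-0.050000) = 2.192375
  x_2 = -0.050000 - 2.192375×(-0.050000 - (-2.870000))/(2.192375 - (-34.870603))
       = -0.216811
Iteration 2:
  f(-0.050000) = 2.192375
  f(-0.216811) = 2.716030
  x_3 = -0.216811 - 2.716030×(-0.216811 - (-0.050000))/(2.716030 - 2.192375)
       = 0.648382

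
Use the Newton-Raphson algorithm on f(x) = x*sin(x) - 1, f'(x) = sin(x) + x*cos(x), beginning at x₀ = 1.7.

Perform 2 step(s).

f(x) = x*sin(x) - 1
f'(x) = sin(x) + x*cos(x)
x₀ = 1.7

Newton-Raphson formula: x_{n+1} = x_n - f(x_n)/f'(x_n)

Iteration 1:
  f(1.700000) = 0.685830
  f'(1.700000) = 0.772629
  x_1 = 1.700000 - 0.685830/0.772629 = 0.812342
Iteration 2:
  f(0.812342) = -0.410320
  f'(0.812342) = 1.284629
  x_2 = 0.812342 - (-0.410320)/1.284629 = 1.131750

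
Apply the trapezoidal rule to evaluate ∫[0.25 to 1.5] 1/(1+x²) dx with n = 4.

f(x) = 1/(1+x²)
a = 0.25, b = 1.5, n = 4
h = (b - a)/n = 0.312500

Trapezoidal rule: (h/2)[f(x₀) + 2f(x₁) + 2f(x₂) + ... + f(xₙ)]

x_0 = 0.2500, f(x_0) = 0.941176, coefficient = 1
x_1 = 0.5625, f(x_1) = 0.759644, coefficient = 2
x_2 = 0.8750, f(x_2) = 0.566372, coefficient = 2
x_3 = 1.1875, f(x_3) = 0.414911, coefficient = 2
x_4 = 1.5000, f(x_4) = 0.307692, coefficient = 1

I ≈ (0.312500/2) × 4.730722 = 0.739175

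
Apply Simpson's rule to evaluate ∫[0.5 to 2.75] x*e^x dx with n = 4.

f(x) = x*e^x
a = 0.5, b = 2.75, n = 4
h = (b - a)/n = 0.562500

Simpson's rule: (h/3)[f(x₀) + 4f(x₁) + 2f(x₂) + ... + f(xₙ)]

x_0 = 0.5000, f(x_0) = 0.824361, coefficient = 1
x_1 = 1.0625, f(x_1) = 3.074446, coefficient = 4
x_2 = 1.6250, f(x_2) = 8.252431, coefficient = 2
x_3 = 2.1875, f(x_3) = 19.496975, coefficient = 4
x_4 = 2.7500, f(x_4) = 43.017238, coefficient = 1

I ≈ (0.562500/3) × 150.632144 = 28.243527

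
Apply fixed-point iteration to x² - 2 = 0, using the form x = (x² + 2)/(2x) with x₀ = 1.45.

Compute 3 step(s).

Equation: x² - 2 = 0
Fixed-point form: x = (x² + 2)/(2x)
x₀ = 1.45

x_1 = g(1.450000) = 1.414655
x_2 = g(1.414655) = 1.414214
x_3 = g(1.414214) = 1.414214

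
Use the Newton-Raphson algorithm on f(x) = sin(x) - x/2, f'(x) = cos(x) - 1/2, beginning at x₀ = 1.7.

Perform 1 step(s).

f(x) = sin(x) - x/2
f'(x) = cos(x) - 1/2
x₀ = 1.7

Newton-Raphson formula: x_{n+1} = x_n - f(x_n)/f'(x_n)

Iteration 1:
  f(1.700000) = 0.141665
  f'(1.700000) = -0.628844
  x_1 = 1.700000 - 0.141665/(-0.628844) = 1.925278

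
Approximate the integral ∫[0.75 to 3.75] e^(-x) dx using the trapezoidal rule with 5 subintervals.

f(x) = e^(-x)
a = 0.75, b = 3.75, n = 5
h = (b - a)/n = 0.600000

Trapezoidal rule: (h/2)[f(x₀) + 2f(x₁) + 2f(x₂) + ... + f(xₙ)]

x_0 = 0.7500, f(x_0) = 0.472367, coefficient = 1
x_1 = 1.3500, f(x_1) = 0.259240, coefficient = 2
x_2 = 1.9500, f(x_2) = 0.142274, coefficient = 2
x_3 = 2.5500, f(x_3) = 0.078082, coefficient = 2
x_4 = 3.1500, f(x_4) = 0.042852, coefficient = 2
x_5 = 3.7500, f(x_5) = 0.023518, coefficient = 1

I ≈ (0.600000/2) × 1.540781 = 0.462234
Exact value: 0.448849
Error: 0.013385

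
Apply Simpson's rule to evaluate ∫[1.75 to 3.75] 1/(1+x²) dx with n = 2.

f(x) = 1/(1+x²)
a = 1.75, b = 3.75, n = 2
h = (b - a)/n = 1.000000

Simpson's rule: (h/3)[f(x₀) + 4f(x₁) + 2f(x₂) + ... + f(xₙ)]

x_0 = 1.7500, f(x_0) = 0.246154, coefficient = 1
x_1 = 2.7500, f(x_1) = 0.116788, coefficient = 4
x_2 = 3.7500, f(x_2) = 0.066390, coefficient = 1

I ≈ (1.000000/3) × 0.779697 = 0.259899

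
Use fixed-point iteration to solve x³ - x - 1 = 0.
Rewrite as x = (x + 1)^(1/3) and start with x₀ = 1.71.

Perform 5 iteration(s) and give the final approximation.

Equation: x³ - x - 1 = 0
Fixed-point form: x = (x + 1)^(1/3)
x₀ = 1.71

x_1 = g(1.710000) = 1.394194
x_2 = g(1.394194) = 1.337785
x_3 = g(1.337785) = 1.327195
x_4 = g(1.327195) = 1.325188
x_5 = g(1.325188) = 1.324807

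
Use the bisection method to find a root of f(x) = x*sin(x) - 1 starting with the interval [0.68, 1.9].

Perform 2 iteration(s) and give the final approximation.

f(x) = x*sin(x) - 1
Initial interval: [0.68, 1.9]

Iteration 1:
  c_1 = (0.680000 + 1.900000)/2 = 1.290000
  f(c_1) = f(1.290000) = 0.239477
  f(a) × f(c) < 0, new interval: [0.680000, 1.290000]
Iteration 2:
  c_2 = (0.680000 + 1.290000)/2 = 0.985000
  f(c_2) = f(0.985000) = -0.179227
  f(a) × f(c) ≥ 0, new interval: [0.985000, 1.290000]

After 2 iteration(s), the approximation is c_2 = 0.985000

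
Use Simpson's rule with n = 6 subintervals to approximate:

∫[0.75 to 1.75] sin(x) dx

f(x) = sin(x)
a = 0.75, b = 1.75, n = 6
h = (b - a)/n = 0.166667

Simpson's rule: (h/3)[f(x₀) + 4f(x₁) + 2f(x₂) + ... + f(xₙ)]

x_0 = 0.7500, f(x_0) = 0.681639, coefficient = 1
x_1 = 0.9167, f(x_1) = 0.793578, coefficient = 4
x_2 = 1.0833, f(x_2) = 0.883524, coefficient = 2
x_3 = 1.2500, f(x_3) = 0.948985, coefficient = 4
x_4 = 1.4167, f(x_4) = 0.988146, coefficient = 2
x_5 = 1.5833, f(x_5) = 0.999921, coefficient = 4
x_6 = 1.7500, f(x_6) = 0.983986, coefficient = 1

I ≈ (0.166667/3) × 16.378899 = 0.909939
Exact value: 0.909935
Error: 0.000004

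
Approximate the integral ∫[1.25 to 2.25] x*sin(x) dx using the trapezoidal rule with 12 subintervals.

f(x) = x*sin(x)
a = 1.25, b = 2.25, n = 12
h = (b - a)/n = 0.083333

Trapezoidal rule: (h/2)[f(x₀) + 2f(x₁) + 2f(x₂) + ... + f(xₙ)]

x_0 = 1.2500, f(x_0) = 1.186231, coefficient = 1
x_1 = 1.3333, f(x_1) = 1.295917, coefficient = 2
x_2 = 1.4167, f(x_2) = 1.399873, coefficient = 2
x_3 = 1.5000, f(x_3) = 1.496242, coefficient = 2
x_4 = 1.5833, f(x_4) = 1.583209, coefficient = 2
x_5 = 1.6667, f(x_5) = 1.659013, coefficient = 2
x_6 = 1.7500, f(x_6) = 1.721975, coefficient = 2
x_7 = 1.8333, f(x_7) = 1.770514, coefficient = 2
x_8 = 1.9167, f(x_8) = 1.803163, coefficient = 2
x_9 = 2.0000, f(x_9) = 1.818595, coefficient = 2
x_10 = 2.0833, f(x_10) = 1.815632, coefficient = 2
x_11 = 2.1667, f(x_11) = 1.793264, coefficient = 2
x_12 = 2.2500, f(x_12) = 1.750665, coefficient = 1

I ≈ (0.083333/2) × 39.251690 = 1.635487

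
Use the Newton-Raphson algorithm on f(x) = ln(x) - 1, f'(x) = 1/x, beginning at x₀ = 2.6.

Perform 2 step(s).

f(x) = ln(x) - 1
f'(x) = 1/x
x₀ = 2.6

Newton-Raphson formula: x_{n+1} = x_n - f(x_n)/f'(x_n)

Iteration 1:
  f(2.600000) = -0.044489
  f'(2.600000) = 0.384615
  x_1 = 2.600000 - (-0.044489)/0.384615 = 2.715670
Iteration 2:
  f(2.715670) = -0.000961
  f'(2.715670) = 0.368233
  x_2 = 2.715670 - (-0.000961)/0.368233 = 2.718281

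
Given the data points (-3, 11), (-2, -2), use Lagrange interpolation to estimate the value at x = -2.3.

Lagrange interpolation formula:
P(x) = Σ yᵢ × Lᵢ(x)
where Lᵢ(x) = Π_{j≠i} (x - xⱼ)/(xᵢ - xⱼ)

L_0(-2.3) = (-2.3 - (-2))/(-3 - (-2)) = 0.300000
L_1(-2.3) = (-2.3 - (-3))/(-2 - (-3)) = 0.700000

P(-2.3) = 11×L_0(-2.3) + (-2)×L_1(-2.3)
P(-2.3) = 1.900000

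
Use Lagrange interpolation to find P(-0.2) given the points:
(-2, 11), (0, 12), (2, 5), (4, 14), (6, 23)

Lagrange interpolation formula:
P(x) = Σ yᵢ × Lᵢ(x)
where Lᵢ(x) = Π_{j≠i} (x - xⱼ)/(xᵢ - xⱼ)

L_0(-0.2) = (-0.2 - 0)/(-2 - 0) × (-0.2 - 2)/(-2 - 2) × (-0.2 - 4)/(-2 - 4) × (-0.2 - 6)/(-2 - 6) = 0.029838
L_1(-0.2) = (-0.2 - (-2))/(0 - (-2)) × (-0.2 - 2)/(0 - 2) × (-0.2 - 4)/(0 - 4) × (-0.2 - 6)/(0 - 6) = 1.074150
L_2(-0.2) = (-0.2 - (-2))/(2 - (-2)) × (-0.2 - 0)/(2 - 0) × (-0.2 - 4)/(2 - 4) × (-0.2 - 6)/(2 - 6) = -0.146475
L_3(-0.2) = (-0.2 - (-2))/(4 - (-2)) × (-0.2 - 0)/(4 - 0) × (-0.2 - 2)/(4 - 2) × (-0.2 - 6)/(4 - 6) = 0.051150
L_4(-0.2) = (-0.2 - (-2))/(6 - (-2)) × (-0.2 - 0)/(6 - 0) × (-0.2 - 2)/(6 - 2) × (-0.2 - 4)/(6 - 4) = -0.008663

P(-0.2) = 11×L_0(-0.2) + 12×L_1(-0.2) + 5×L_2(-0.2) + 14×L_3(-0.2) + 23×L_4(-0.2)
P(-0.2) = 13.002500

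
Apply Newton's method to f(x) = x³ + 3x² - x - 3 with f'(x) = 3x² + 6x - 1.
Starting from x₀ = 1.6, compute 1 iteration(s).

f(x) = x³ + 3x² - x - 3
f'(x) = 3x² + 6x - 1
x₀ = 1.6

Newton-Raphson formula: x_{n+1} = x_n - f(x_n)/f'(x_n)

Iteration 1:
  f(1.600000) = 7.176000
  f'(1.600000) = 16.280000
  x_1 = 1.600000 - 7.176000/16.280000 = 1.159214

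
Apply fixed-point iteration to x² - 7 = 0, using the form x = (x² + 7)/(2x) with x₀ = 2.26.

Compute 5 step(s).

Equation: x² - 7 = 0
Fixed-point form: x = (x² + 7)/(2x)
x₀ = 2.26

x_1 = g(2.260000) = 2.678673
x_2 = g(2.678673) = 2.645954
x_3 = g(2.645954) = 2.645751
x_4 = g(2.645751) = 2.645751
x_5 = g(2.645751) = 2.645751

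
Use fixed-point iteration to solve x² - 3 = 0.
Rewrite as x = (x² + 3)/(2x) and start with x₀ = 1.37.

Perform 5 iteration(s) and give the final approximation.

Equation: x² - 3 = 0
Fixed-point form: x = (x² + 3)/(2x)
x₀ = 1.37

x_1 = g(1.370000) = 1.779891
x_2 = g(1.779891) = 1.732694
x_3 = g(1.732694) = 1.732051
x_4 = g(1.732051) = 1.732051
x_5 = g(1.732051) = 1.732051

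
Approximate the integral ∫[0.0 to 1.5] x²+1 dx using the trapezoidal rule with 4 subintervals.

f(x) = x²+1
a = 0.0, b = 1.5, n = 4
h = (b - a)/n = 0.375000

Trapezoidal rule: (h/2)[f(x₀) + 2f(x₁) + 2f(x₂) + ... + f(xₙ)]

x_0 = 0.0000, f(x_0) = 1.000000, coefficient = 1
x_1 = 0.3750, f(x_1) = 1.140625, coefficient = 2
x_2 = 0.7500, f(x_2) = 1.562500, coefficient = 2
x_3 = 1.1250, f(x_3) = 2.265625, coefficient = 2
x_4 = 1.5000, f(x_4) = 3.250000, coefficient = 1

I ≈ (0.375000/2) × 14.187500 = 2.660156
Exact value: 2.625000
Error: 0.035156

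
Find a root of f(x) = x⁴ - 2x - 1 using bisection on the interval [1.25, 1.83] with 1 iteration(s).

f(x) = x⁴ - 2x - 1
Initial interval: [1.25, 1.83]

Iteration 1:
  c_1 = (1.250000 + 1.830000)/2 = 1.540000
  f(c_1) = f(1.540000) = 1.544487
  f(a) × f(c) < 0, new interval: [1.250000, 1.540000]

After 1 iteration(s), the approximation is c_1 = 1.540000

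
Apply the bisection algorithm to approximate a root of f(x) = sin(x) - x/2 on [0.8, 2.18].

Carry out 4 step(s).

f(x) = sin(x) - x/2
Initial interval: [0.8, 2.18]

Iteration 1:
  c_1 = (0.800000 + 2.180000)/2 = 1.490000
  f(c_1) = f(1.490000) = 0.251738
  f(a) × f(c) ≥ 0, new interval: [1.490000, 2.180000]
Iteration 2:
  c_2 = (1.490000 + 2.180000)/2 = 1.835000
  f(c_2) = f(1.835000) = 0.047801
  f(a) × f(c) ≥ 0, new interval: [1.835000, 2.180000]
Iteration 3:
  c_3 = (1.835000 + 2.180000)/2 = 2.007500
  f(c_3) = f(2.007500) = -0.097599
  f(a) × f(c) < 0, new interval: [1.835000, 2.007500]
Iteration 4:
  c_4 = (1.835000 + 2.007500)/2 = 1.921250
  f(c_4) = f(1.921250) = -0.021408
  f(a) × f(c) < 0, new interval: [1.835000, 1.921250]

After 4 iteration(s), the approximation is c_4 = 1.921250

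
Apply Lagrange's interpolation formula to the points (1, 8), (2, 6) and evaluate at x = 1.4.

Lagrange interpolation formula:
P(x) = Σ yᵢ × Lᵢ(x)
where Lᵢ(x) = Π_{j≠i} (x - xⱼ)/(xᵢ - xⱼ)

L_0(1.4) = (1.4 - 2)/(1 - 2) = 0.600000
L_1(1.4) = (1.4 - 1)/(2 - 1) = 0.400000

P(1.4) = 8×L_0(1.4) + 6×L_1(1.4)
P(1.4) = 7.200000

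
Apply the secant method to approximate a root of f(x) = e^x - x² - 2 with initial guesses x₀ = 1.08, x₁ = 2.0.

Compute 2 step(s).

f(x) = e^x - x² - 2
x₀ = 1.08, x₁ = 2.0

Secant formula: x_{n+1} = x_n - f(x_n)(x_n - x_{n-1})/(f(x_n) - f(x_{n-1}))

Iteration 1:
  f(1.080000) = -0.221720
  f(2.000000) = 1.389056
  x_2 = 2.000000 - 1.389056×(2.000000 - 1.080000)/(1.389056 - (-0.221720))
       = 1.206636
Iteration 2:
  f(2.000000) = 1.389056
  f(1.206636) = -0.113748
  x_3 = 1.206636 - (-0.113748)×(1.206636 - 2.000000)/(-0.113748 - 1.389056)
       = 1.266686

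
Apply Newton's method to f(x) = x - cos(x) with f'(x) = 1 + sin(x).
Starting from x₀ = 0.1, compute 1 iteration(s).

f(x) = x - cos(x)
f'(x) = 1 + sin(x)
x₀ = 0.1

Newton-Raphson formula: x_{n+1} = x_n - f(x_n)/f'(x_n)

Iteration 1:
  f(0.100000) = -0.895004
  f'(0.100000) = 1.099833
  x_1 = 0.100000 - (-0.895004)/1.099833 = 0.913763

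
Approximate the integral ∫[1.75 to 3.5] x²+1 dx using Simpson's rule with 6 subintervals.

f(x) = x²+1
a = 1.75, b = 3.5, n = 6
h = (b - a)/n = 0.291667

Simpson's rule: (h/3)[f(x₀) + 4f(x₁) + 2f(x₂) + ... + f(xₙ)]

x_0 = 1.7500, f(x_0) = 4.062500, coefficient = 1
x_1 = 2.0417, f(x_1) = 5.168403, coefficient = 4
x_2 = 2.3333, f(x_2) = 6.444444, coefficient = 2
x_3 = 2.6250, f(x_3) = 7.890625, coefficient = 4
x_4 = 2.9167, f(x_4) = 9.506944, coefficient = 2
x_5 = 3.2083, f(x_5) = 11.293403, coefficient = 4
x_6 = 3.5000, f(x_6) = 13.250000, coefficient = 1

I ≈ (0.291667/3) × 146.625000 = 14.255208
Exact value: 14.255208
Error: 0.000000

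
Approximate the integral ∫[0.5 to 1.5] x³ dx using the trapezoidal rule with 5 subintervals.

f(x) = x³
a = 0.5, b = 1.5, n = 5
h = (b - a)/n = 0.200000

Trapezoidal rule: (h/2)[f(x₀) + 2f(x₁) + 2f(x₂) + ... + f(xₙ)]

x_0 = 0.5000, f(x_0) = 0.125000, coefficient = 1
x_1 = 0.7000, f(x_1) = 0.343000, coefficient = 2
x_2 = 0.9000, f(x_2) = 0.729000, coefficient = 2
x_3 = 1.1000, f(x_3) = 1.331000, coefficient = 2
x_4 = 1.3000, f(x_4) = 2.197000, coefficient = 2
x_5 = 1.5000, f(x_5) = 3.375000, coefficient = 1

I ≈ (0.200000/2) × 12.700000 = 1.270000
Exact value: 1.250000
Error: 0.020000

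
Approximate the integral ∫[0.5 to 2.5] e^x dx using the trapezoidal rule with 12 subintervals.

f(x) = e^x
a = 0.5, b = 2.5, n = 12
h = (b - a)/n = 0.166667

Trapezoidal rule: (h/2)[f(x₀) + 2f(x₁) + 2f(x₂) + ... + f(xₙ)]

x_0 = 0.5000, f(x_0) = 1.648721, coefficient = 1
x_1 = 0.6667, f(x_1) = 1.947734, coefficient = 2
x_2 = 0.8333, f(x_2) = 2.300976, coefficient = 2
x_3 = 1.0000, f(x_3) = 2.718282, coefficient = 2
x_4 = 1.1667, f(x_4) = 3.211271, coefficient = 2
x_5 = 1.3333, f(x_5) = 3.793668, coefficient = 2
x_6 = 1.5000, f(x_6) = 4.481689, coefficient = 2
x_7 = 1.6667, f(x_7) = 5.294490, coefficient = 2
x_8 = 1.8333, f(x_8) = 6.254701, coefficient = 2
x_9 = 2.0000, f(x_9) = 7.389056, coefficient = 2
x_10 = 2.1667, f(x_10) = 8.729138, coefficient = 2
x_11 = 2.3333, f(x_11) = 10.312259, coefficient = 2
x_12 = 2.5000, f(x_12) = 12.182494, coefficient = 1

I ≈ (0.166667/2) × 126.697742 = 10.558145
Exact value: 10.533773
Error: 0.024372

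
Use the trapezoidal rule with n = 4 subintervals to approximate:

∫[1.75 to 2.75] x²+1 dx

f(x) = x²+1
a = 1.75, b = 2.75, n = 4
h = (b - a)/n = 0.250000

Trapezoidal rule: (h/2)[f(x₀) + 2f(x₁) + 2f(x₂) + ... + f(xₙ)]

x_0 = 1.7500, f(x_0) = 4.062500, coefficient = 1
x_1 = 2.0000, f(x_1) = 5.000000, coefficient = 2
x_2 = 2.2500, f(x_2) = 6.062500, coefficient = 2
x_3 = 2.5000, f(x_3) = 7.250000, coefficient = 2
x_4 = 2.7500, f(x_4) = 8.562500, coefficient = 1

I ≈ (0.250000/2) × 49.250000 = 6.156250
Exact value: 6.145833
Error: 0.010417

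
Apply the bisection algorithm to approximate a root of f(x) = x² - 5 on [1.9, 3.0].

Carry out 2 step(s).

f(x) = x² - 5
Initial interval: [1.9, 3.0]

Iteration 1:
  c_1 = (1.900000 + 3.000000)/2 = 2.450000
  f(c_1) = f(2.450000) = 1.002500
  f(a) × f(c) < 0, new interval: [1.900000, 2.450000]
Iteration 2:
  c_2 = (1.900000 + 2.450000)/2 = 2.175000
  f(c_2) = f(2.175000) = -0.269375
  f(a) × f(c) ≥ 0, new interval: [2.175000, 2.450000]

After 2 iteration(s), the approximation is c_2 = 2.175000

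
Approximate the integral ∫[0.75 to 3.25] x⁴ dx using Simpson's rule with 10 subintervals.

f(x) = x⁴
a = 0.75, b = 3.25, n = 10
h = (b - a)/n = 0.250000

Simpson's rule: (h/3)[f(x₀) + 4f(x₁) + 2f(x₂) + ... + f(xₙ)]

x_0 = 0.7500, f(x_0) = 0.316406, coefficient = 1
x_1 = 1.0000, f(x_1) = 1.000000, coefficient = 4
x_2 = 1.2500, f(x_2) = 2.441406, coefficient = 2
x_3 = 1.5000, f(x_3) = 5.062500, coefficient = 4
x_4 = 1.7500, f(x_4) = 9.378906, coefficient = 2
x_5 = 2.0000, f(x_5) = 16.000000, coefficient = 4
x_6 = 2.2500, f(x_6) = 25.628906, coefficient = 2
x_7 = 2.5000, f(x_7) = 39.062500, coefficient = 4
x_8 = 2.7500, f(x_8) = 57.191406, coefficient = 2
x_9 = 3.0000, f(x_9) = 81.000000, coefficient = 4
x_10 = 3.2500, f(x_10) = 111.566406, coefficient = 1

I ≈ (0.250000/3) × 869.664062 = 72.472005
Exact value: 72.470703
Error: 0.001302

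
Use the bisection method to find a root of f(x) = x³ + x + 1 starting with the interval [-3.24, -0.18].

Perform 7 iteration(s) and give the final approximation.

f(x) = x³ + x + 1
Initial interval: [-3.24, -0.18]

Iteration 1:
  c_1 = (-3.240000 + (-0.180000))/2 = -1.710000
  f(c_1) = f(-1.710000) = -5.710211
  f(a) × f(c) ≥ 0, new interval: [-1.710000, -0.180000]
Iteration 2:
  c_2 = (-1.710000 + (-0.180000))/2 = -0.945000
  f(c_2) = f(-0.945000) = -0.788909
  f(a) × f(c) ≥ 0, new interval: [-0.945000, -0.180000]
Iteration 3:
  c_3 = (-0.945000 + (-0.180000))/2 = -0.562500
  f(c_3) = f(-0.562500) = 0.259521
  f(a) × f(c) < 0, new interval: [-0.945000, -0.562500]
Iteration 4:
  c_4 = (-0.945000 + (-0.562500))/2 = -0.753750
  f(c_4) = f(-0.753750) = -0.181985
  f(a) × f(c) ≥ 0, new interval: [-0.753750, -0.562500]
Iteration 5:
  c_5 = (-0.753750 + (-0.562500))/2 = -0.658125
  f(c_5) = f(-0.658125) = 0.056822
  f(a) × f(c) < 0, new interval: [-0.753750, -0.658125]
Iteration 6:
  c_6 = (-0.753750 + (-0.658125))/2 = -0.705938
  f(c_6) = f(-0.705938) = -0.057740
  f(a) × f(c) ≥ 0, new interval: [-0.705938, -0.658125]
Iteration 7:
  c_7 = (-0.705938 + (-0.658125))/2 = -0.682031
  f(c_7) = f(-0.682031) = 0.000711
  f(a) × f(c) < 0, new interval: [-0.705938, -0.682031]

After 7 iteration(s), the approximation is c_7 = -0.682031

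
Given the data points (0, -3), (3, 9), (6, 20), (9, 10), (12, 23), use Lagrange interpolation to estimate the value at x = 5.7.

Lagrange interpolation formula:
P(x) = Σ yᵢ × Lᵢ(x)
where Lᵢ(x) = Π_{j≠i} (x - xⱼ)/(xᵢ - xⱼ)

L_0(5.7) = (5.7 - 3)/(0 - 3) × (5.7 - 6)/(0 - 6) × (5.7 - 9)/(0 - 9) × (5.7 - 12)/(0 - 12) = -0.008662
L_1(5.7) = (5.7 - 0)/(3 - 0) × (5.7 - 6)/(3 - 6) × (5.7 - 9)/(3 - 9) × (5.7 - 12)/(3 - 12) = 0.073150
L_2(5.7) = (5.7 - 0)/(6 - 0) × (5.7 - 3)/(6 - 3) × (5.7 - 9)/(6 - 9) × (5.7 - 12)/(6 - 12) = 0.987525
L_3(5.7) = (5.7 - 0)/(9 - 0) × (5.7 - 3)/(9 - 3) × (5.7 - 6)/(9 - 6) × (5.7 - 12)/(9 - 12) = -0.059850
L_4(5.7) = (5.7 - 0)/(12 - 0) × (5.7 - 3)/(12 - 3) × (5.7 - 6)/(12 - 6) × (5.7 - 9)/(12 - 9) = 0.007837

P(5.7) = (-3)×L_0(5.7) + 9×L_1(5.7) + 20×L_2(5.7) + 10×L_3(5.7) + 23×L_4(5.7)
P(5.7) = 20.016600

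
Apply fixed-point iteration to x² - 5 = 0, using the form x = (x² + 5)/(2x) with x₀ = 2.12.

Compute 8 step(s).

Equation: x² - 5 = 0
Fixed-point form: x = (x² + 5)/(2x)
x₀ = 2.12

x_1 = g(2.120000) = 2.239245
x_2 = g(2.239245) = 2.236070
x_3 = g(2.236070) = 2.236068
x_4 = g(2.236068) = 2.236068
x_5 = g(2.236068) = 2.236068
x_6 = g(2.236068) = 2.236068
x_7 = g(2.236068) = 2.236068
x_8 = g(2.236068) = 2.236068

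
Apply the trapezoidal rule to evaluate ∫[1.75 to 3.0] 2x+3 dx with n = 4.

f(x) = 2x+3
a = 1.75, b = 3.0, n = 4
h = (b - a)/n = 0.312500

Trapezoidal rule: (h/2)[f(x₀) + 2f(x₁) + 2f(x₂) + ... + f(xₙ)]

x_0 = 1.7500, f(x_0) = 6.500000, coefficient = 1
x_1 = 2.0625, f(x_1) = 7.125000, coefficient = 2
x_2 = 2.3750, f(x_2) = 7.750000, coefficient = 2
x_3 = 2.6875, f(x_3) = 8.375000, coefficient = 2
x_4 = 3.0000, f(x_4) = 9.000000, coefficient = 1

I ≈ (0.312500/2) × 62.000000 = 9.687500
Exact value: 9.687500
Error: 0.000000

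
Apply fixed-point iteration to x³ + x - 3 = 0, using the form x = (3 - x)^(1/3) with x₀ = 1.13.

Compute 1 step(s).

Equation: x³ + x - 3 = 0
Fixed-point form: x = (3 - x)^(1/3)
x₀ = 1.13

x_1 = g(1.130000) = 1.232009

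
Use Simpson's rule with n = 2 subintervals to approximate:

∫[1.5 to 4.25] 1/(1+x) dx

f(x) = 1/(1+x)
a = 1.5, b = 4.25, n = 2
h = (b - a)/n = 1.375000

Simpson's rule: (h/3)[f(x₀) + 4f(x₁) + 2f(x₂) + ... + f(xₙ)]

x_0 = 1.5000, f(x_0) = 0.400000, coefficient = 1
x_1 = 2.8750, f(x_1) = 0.258065, coefficient = 4
x_2 = 4.2500, f(x_2) = 0.190476, coefficient = 1

I ≈ (1.375000/3) × 1.622734 = 0.743753
Exact value: 0.741937
Error: 0.001816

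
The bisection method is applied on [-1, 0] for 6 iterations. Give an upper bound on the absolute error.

Bisection error bound: |error| ≤ (b-a)/2^n
|error| ≤ (0 - (-1))/2^6 = 1/2^6
|error| ≤ 0.0156250000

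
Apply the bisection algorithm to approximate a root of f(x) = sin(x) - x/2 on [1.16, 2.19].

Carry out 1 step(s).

f(x) = sin(x) - x/2
Initial interval: [1.16, 2.19]

Iteration 1:
  c_1 = (1.160000 + 2.190000)/2 = 1.675000
  f(c_1) = f(1.675000) = 0.157076
  f(a) × f(c) ≥ 0, new interval: [1.675000, 2.190000]

After 1 iteration(s), the approximation is c_1 = 1.675000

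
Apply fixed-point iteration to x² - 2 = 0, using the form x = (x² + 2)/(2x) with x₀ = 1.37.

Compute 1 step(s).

Equation: x² - 2 = 0
Fixed-point form: x = (x² + 2)/(2x)
x₀ = 1.37

x_1 = g(1.370000) = 1.414927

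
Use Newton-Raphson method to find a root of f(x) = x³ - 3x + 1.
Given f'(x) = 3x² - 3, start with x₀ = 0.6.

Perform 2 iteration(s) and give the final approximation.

f(x) = x³ - 3x + 1
f'(x) = 3x² - 3
x₀ = 0.6

Newton-Raphson formula: x_{n+1} = x_n - f(x_n)/f'(x_n)

Iteration 1:
  f(0.600000) = -0.584000
  f'(0.600000) = -1.920000
  x_1 = 0.600000 - (-0.584000)/(-1.920000) = 0.295833
Iteration 2:
  f(0.295833) = 0.138391
  f'(0.295833) = -2.737448
  x_2 = 0.295833 - 0.138391/(-2.737448) = 0.346388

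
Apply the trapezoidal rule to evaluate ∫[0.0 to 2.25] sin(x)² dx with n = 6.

f(x) = sin(x)²
a = 0.0, b = 2.25, n = 6
h = (b - a)/n = 0.375000

Trapezoidal rule: (h/2)[f(x₀) + 2f(x₁) + 2f(x₂) + ... + f(xₙ)]

x_0 = 0.0000, f(x_0) = 0.000000, coefficient = 1
x_1 = 0.3750, f(x_1) = 0.134156, coefficient = 2
x_2 = 0.7500, f(x_2) = 0.464631, coefficient = 2
x_3 = 1.1250, f(x_3) = 0.814087, coefficient = 2
x_4 = 1.5000, f(x_4) = 0.994996, coefficient = 2
x_5 = 1.8750, f(x_5) = 0.910280, coefficient = 2
x_6 = 2.2500, f(x_6) = 0.605398, coefficient = 1

I ≈ (0.375000/2) × 7.241697 = 1.357818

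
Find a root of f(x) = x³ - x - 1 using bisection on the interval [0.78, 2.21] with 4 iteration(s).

f(x) = x³ - x - 1
Initial interval: [0.78, 2.21]

Iteration 1:
  c_1 = (0.780000 + 2.210000)/2 = 1.495000
  f(c_1) = f(1.495000) = 0.846362
  f(a) × f(c) < 0, new interval: [0.780000, 1.495000]
Iteration 2:
  c_2 = (0.780000 + 1.495000)/2 = 1.137500
  f(c_2) = f(1.137500) = -0.665682
  f(a) × f(c) ≥ 0, new interval: [1.137500, 1.495000]
Iteration 3:
  c_3 = (1.137500 + 1.495000)/2 = 1.316250
  f(c_3) = f(1.316250) = -0.035828
  f(a) × f(c) ≥ 0, new interval: [1.316250, 1.495000]
Iteration 4:
  c_4 = (1.316250 + 1.495000)/2 = 1.405625
  f(c_4) = f(1.405625) = 0.371583
  f(a) × f(c) < 0, new interval: [1.316250, 1.405625]

After 4 iteration(s), the approximation is c_4 = 1.405625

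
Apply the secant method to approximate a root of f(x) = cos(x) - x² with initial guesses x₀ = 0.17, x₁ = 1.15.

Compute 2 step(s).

f(x) = cos(x) - x²
x₀ = 0.17, x₁ = 1.15

Secant formula: x_{n+1} = x_n - f(x_n)(x_n - x_{n-1})/(f(x_n) - f(x_{n-1}))

Iteration 1:
  f(0.170000) = 0.956685
  f(1.150000) = -0.914013
  x_2 = 1.150000 - (-0.914013)×(1.150000 - 0.170000)/(-0.914013 - 0.956685)
       = 0.671177
Iteration 2:
  f(1.150000) = -0.914013
  f(0.671177) = 0.332611
  x_3 = 0.671177 - 0.332611×(0.671177 - 1.150000)/(0.332611 - (-0.914013))
       = 0.798932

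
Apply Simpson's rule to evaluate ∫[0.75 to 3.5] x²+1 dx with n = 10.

f(x) = x²+1
a = 0.75, b = 3.5, n = 10
h = (b - a)/n = 0.275000

Simpson's rule: (h/3)[f(x₀) + 4f(x₁) + 2f(x₂) + ... + f(xₙ)]

x_0 = 0.7500, f(x_0) = 1.562500, coefficient = 1
x_1 = 1.0250, f(x_1) = 2.050625, coefficient = 4
x_2 = 1.3000, f(x_2) = 2.690000, coefficient = 2
x_3 = 1.5750, f(x_3) = 3.480625, coefficient = 4
x_4 = 1.8500, f(x_4) = 4.422500, coefficient = 2
x_5 = 2.1250, f(x_5) = 5.515625, coefficient = 4
x_6 = 2.4000, f(x_6) = 6.760000, coefficient = 2
x_7 = 2.6750, f(x_7) = 8.155625, coefficient = 4
x_8 = 2.9500, f(x_8) = 9.702500, coefficient = 2
x_9 = 3.2250, f(x_9) = 11.400625, coefficient = 4
x_10 = 3.5000, f(x_10) = 13.250000, coefficient = 1

I ≈ (0.275000/3) × 184.375000 = 16.901042
Exact value: 16.901042
Error: 0.000000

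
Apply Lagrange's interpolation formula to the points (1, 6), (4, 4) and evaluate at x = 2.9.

Lagrange interpolation formula:
P(x) = Σ yᵢ × Lᵢ(x)
where Lᵢ(x) = Π_{j≠i} (x - xⱼ)/(xᵢ - xⱼ)

L_0(2.9) = (2.9 - 4)/(1 - 4) = 0.366667
L_1(2.9) = (2.9 - 1)/(4 - 1) = 0.633333

P(2.9) = 6×L_0(2.9) + 4×L_1(2.9)
P(2.9) = 4.733333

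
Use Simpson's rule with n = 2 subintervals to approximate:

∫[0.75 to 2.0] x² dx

f(x) = x²
a = 0.75, b = 2.0, n = 2
h = (b - a)/n = 0.625000

Simpson's rule: (h/3)[f(x₀) + 4f(x₁) + 2f(x₂) + ... + f(xₙ)]

x_0 = 0.7500, f(x_0) = 0.562500, coefficient = 1
x_1 = 1.3750, f(x_1) = 1.890625, coefficient = 4
x_2 = 2.0000, f(x_2) = 4.000000, coefficient = 1

I ≈ (0.625000/3) × 12.125000 = 2.526042
Exact value: 2.526042
Error: 0.000000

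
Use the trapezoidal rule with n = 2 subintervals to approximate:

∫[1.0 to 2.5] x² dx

f(x) = x²
a = 1.0, b = 2.5, n = 2
h = (b - a)/n = 0.750000

Trapezoidal rule: (h/2)[f(x₀) + 2f(x₁) + 2f(x₂) + ... + f(xₙ)]

x_0 = 1.0000, f(x_0) = 1.000000, coefficient = 1
x_1 = 1.7500, f(x_1) = 3.062500, coefficient = 2
x_2 = 2.5000, f(x_2) = 6.250000, coefficient = 1

I ≈ (0.750000/2) × 13.375000 = 5.015625
Exact value: 4.875000
Error: 0.140625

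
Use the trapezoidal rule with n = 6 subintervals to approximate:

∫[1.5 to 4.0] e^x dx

f(x) = e^x
a = 1.5, b = 4.0, n = 6
h = (b - a)/n = 0.416667

Trapezoidal rule: (h/2)[f(x₀) + 2f(x₁) + 2f(x₂) + ... + f(xₙ)]

x_0 = 1.5000, f(x_0) = 4.481689, coefficient = 1
x_1 = 1.9167, f(x_1) = 6.798260, coefficient = 2
x_2 = 2.3333, f(x_2) = 10.312259, coefficient = 2
x_3 = 2.7500, f(x_3) = 15.642632, coefficient = 2
x_4 = 3.1667, f(x_4) = 23.728258, coefficient = 2
x_5 = 3.5833, f(x_5) = 35.993319, coefficient = 2
x_6 = 4.0000, f(x_6) = 54.598150, coefficient = 1

I ≈ (0.416667/2) × 244.029294 = 50.839436
Exact value: 50.116461
Error: 0.722975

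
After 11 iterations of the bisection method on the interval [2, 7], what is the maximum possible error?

Bisection error bound: |error| ≤ (b-a)/2^n
|error| ≤ (7 - 2)/2^11 = 5/2^11
|error| ≤ 0.0024414062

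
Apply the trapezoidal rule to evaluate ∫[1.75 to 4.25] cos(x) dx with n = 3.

f(x) = cos(x)
a = 1.75, b = 4.25, n = 3
h = (b - a)/n = 0.833333

Trapezoidal rule: (h/2)[f(x₀) + 2f(x₁) + 2f(x₂) + ... + f(xₙ)]

x_0 = 1.7500, f(x_0) = -0.178246, coefficient = 1
x_1 = 2.5833, f(x_1) = -0.848178, coefficient = 2
x_2 = 3.4167, f(x_2) = -0.962405, coefficient = 2
x_3 = 4.2500, f(x_3) = -0.446087, coefficient = 1

I ≈ (0.833333/2) × -4.245501 = -1.768959
Exact value: -1.878975
Error: 0.110017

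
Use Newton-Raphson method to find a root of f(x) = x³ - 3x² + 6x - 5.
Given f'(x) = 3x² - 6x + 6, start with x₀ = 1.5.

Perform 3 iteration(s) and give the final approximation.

f(x) = x³ - 3x² + 6x - 5
f'(x) = 3x² - 6x + 6
x₀ = 1.5

Newton-Raphson formula: x_{n+1} = x_n - f(x_n)/f'(x_n)

Iteration 1:
  f(1.500000) = 0.625000
  f'(1.500000) = 3.750000
  x_1 = 1.500000 - 0.625000/3.750000 = 1.333333
Iteration 2:
  f(1.333333) = 0.037037
  f'(1.333333) = 3.333333
  x_2 = 1.333333 - 0.037037/3.333333 = 1.322222
Iteration 3:
  f(1.322222) = 0.000122
  f'(1.322222) = 3.311481
  x_3 = 1.322222 - 0.000122/3.311481 = 1.322185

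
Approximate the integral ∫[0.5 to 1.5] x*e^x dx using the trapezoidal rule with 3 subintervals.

f(x) = x*e^x
a = 0.5, b = 1.5, n = 3
h = (b - a)/n = 0.333333

Trapezoidal rule: (h/2)[f(x₀) + 2f(x₁) + 2f(x₂) + ... + f(xₙ)]

x_0 = 0.5000, f(x_0) = 0.824361, coefficient = 1
x_1 = 0.8333, f(x_1) = 1.917480, coefficient = 2
x_2 = 1.1667, f(x_2) = 3.746482, coefficient = 2
x_3 = 1.5000, f(x_3) = 6.722534, coefficient = 1

I ≈ (0.333333/2) × 18.874819 = 3.145803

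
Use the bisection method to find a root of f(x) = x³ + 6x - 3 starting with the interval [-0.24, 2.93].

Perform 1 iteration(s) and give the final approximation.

f(x) = x³ + 6x - 3
Initial interval: [-0.24, 2.93]

Iteration 1:
  c_1 = (-0.240000 + 2.930000)/2 = 1.345000
  f(c_1) = f(1.345000) = 7.503139
  f(a) × f(c) < 0, new interval: [-0.240000, 1.345000]

After 1 iteration(s), the approximation is c_1 = 1.345000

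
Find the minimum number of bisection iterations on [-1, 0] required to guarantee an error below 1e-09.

We need (b-a)/2^n ≤ 1e-09
(0 - (-1))/2^n ≤ 1e-09
1/2^n ≤ 1e-09
2^n ≥ 1000000000
n ≥ log₂(1000000000) = 29.90
n ≥ 30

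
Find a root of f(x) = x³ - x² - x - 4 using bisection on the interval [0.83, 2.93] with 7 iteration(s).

f(x) = x³ - x² - x - 4
Initial interval: [0.83, 2.93]

Iteration 1:
  c_1 = (0.830000 + 2.930000)/2 = 1.880000
  f(c_1) = f(1.880000) = -2.769728
  f(a) × f(c) ≥ 0, new interval: [1.880000, 2.930000]
Iteration 2:
  c_2 = (1.880000 + 2.930000)/2 = 2.405000
  f(c_2) = f(2.405000) = 1.721555
  f(a) × f(c) < 0, new interval: [1.880000, 2.405000]
Iteration 3:
  c_3 = (1.880000 + 2.405000)/2 = 2.142500
  f(c_3) = f(2.142500) = -0.898075
  f(a) × f(c) ≥ 0, new interval: [2.142500, 2.405000]
Iteration 4:
  c_4 = (2.142500 + 2.405000)/2 = 2.273750
  f(c_4) = f(2.273750) = 0.311460
  f(a) × f(c) < 0, new interval: [2.142500, 2.273750]
Iteration 5:
  c_5 = (2.142500 + 2.273750)/2 = 2.208125
  f(c_5) = f(2.208125) = -0.317530
  f(a) × f(c) ≥ 0, new interval: [2.208125, 2.273750]
Iteration 6:
  c_6 = (2.208125 + 2.273750)/2 = 2.240938
  f(c_6) = f(2.240938) = -0.009196
  f(a) × f(c) ≥ 0, new interval: [2.240938, 2.273750]
Iteration 7:
  c_7 = (2.240938 + 2.273750)/2 = 2.257344
  f(c_7) = f(2.257344) = 0.149578
  f(a) × f(c) < 0, new interval: [2.240938, 2.257344]

After 7 iteration(s), the approximation is c_7 = 2.257344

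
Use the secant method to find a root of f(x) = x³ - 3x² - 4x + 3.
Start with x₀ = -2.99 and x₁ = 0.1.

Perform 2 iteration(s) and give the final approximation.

f(x) = x³ - 3x² - 4x + 3
x₀ = -2.99, x₁ = 0.1

Secant formula: x_{n+1} = x_n - f(x_n)(x_n - x_{n-1})/(f(x_n) - f(x_{n-1}))

Iteration 1:
  f(-2.990000) = -38.591199
  f(0.100000) = 2.571000
  x_2 = 0.100000 - 2.571000×(0.100000 - (-2.990000))/(2.571000 - (-38.591199))
       = -0.093002
Iteration 2:
  f(0.100000) = 2.571000
  f(-0.093002) = 3.345256
  x_3 = -0.093002 - 3.345256×(-0.093002 - 0.100000)/(3.345256 - 2.571000)
       = 0.740884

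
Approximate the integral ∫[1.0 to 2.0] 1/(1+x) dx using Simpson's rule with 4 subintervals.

f(x) = 1/(1+x)
a = 1.0, b = 2.0, n = 4
h = (b - a)/n = 0.250000

Simpson's rule: (h/3)[f(x₀) + 4f(x₁) + 2f(x₂) + ... + f(xₙ)]

x_0 = 1.0000, f(x_0) = 0.500000, coefficient = 1
x_1 = 1.2500, f(x_1) = 0.444444, coefficient = 4
x_2 = 1.5000, f(x_2) = 0.400000, coefficient = 2
x_3 = 1.7500, f(x_3) = 0.363636, coefficient = 4
x_4 = 2.0000, f(x_4) = 0.333333, coefficient = 1

I ≈ (0.250000/3) × 4.865657 = 0.405471
Exact value: 0.405465
Error: 0.000006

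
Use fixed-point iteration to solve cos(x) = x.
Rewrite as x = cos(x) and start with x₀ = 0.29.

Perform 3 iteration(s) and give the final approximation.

Equation: cos(x) = x
Fixed-point form: x = cos(x)
x₀ = 0.29

x_1 = g(0.290000) = 0.958244
x_2 = g(0.958244) = 0.574958
x_3 = g(0.574958) = 0.839215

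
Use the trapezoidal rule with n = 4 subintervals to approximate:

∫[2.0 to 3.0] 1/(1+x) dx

f(x) = 1/(1+x)
a = 2.0, b = 3.0, n = 4
h = (b - a)/n = 0.250000

Trapezoidal rule: (h/2)[f(x₀) + 2f(x₁) + 2f(x₂) + ... + f(xₙ)]

x_0 = 2.0000, f(x_0) = 0.333333, coefficient = 1
x_1 = 2.2500, f(x_1) = 0.307692, coefficient = 2
x_2 = 2.5000, f(x_2) = 0.285714, coefficient = 2
x_3 = 2.7500, f(x_3) = 0.266667, coefficient = 2
x_4 = 3.0000, f(x_4) = 0.250000, coefficient = 1

I ≈ (0.250000/2) × 2.303480 = 0.287935
Exact value: 0.287682
Error: 0.000253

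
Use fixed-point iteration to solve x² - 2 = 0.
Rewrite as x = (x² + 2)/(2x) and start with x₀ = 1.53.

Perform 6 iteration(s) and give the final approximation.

Equation: x² - 2 = 0
Fixed-point form: x = (x² + 2)/(2x)
x₀ = 1.53

x_1 = g(1.530000) = 1.418595
x_2 = g(1.418595) = 1.414220
x_3 = g(1.414220) = 1.414214
x_4 = g(1.414214) = 1.414214
x_5 = g(1.414214) = 1.414214
x_6 = g(1.414214) = 1.414214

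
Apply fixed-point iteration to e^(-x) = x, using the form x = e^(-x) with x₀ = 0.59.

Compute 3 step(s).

Equation: e^(-x) = x
Fixed-point form: x = e^(-x)
x₀ = 0.59

x_1 = g(0.590000) = 0.554327
x_2 = g(0.554327) = 0.574459
x_3 = g(0.574459) = 0.563010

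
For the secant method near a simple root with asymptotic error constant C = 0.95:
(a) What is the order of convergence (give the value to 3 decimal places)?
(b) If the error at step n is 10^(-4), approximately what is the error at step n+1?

(a) Secant method has superlinear convergence with order φ = (1+√5)/2 ≈ 1.618.
    This means |e_{n+1}| ≈ C|e_n|^1.618.

(b) With |e_n| = 10^(-4) and C = 0.95:
    |e_{n+1}| ≈ 0.95 × (10^(-4))^1.618 = 0.95 × 10^(-6.47)

(a) ≈ 1.618 (golden ratio); (b) |e_{n+1}| ≈ 3.203e-07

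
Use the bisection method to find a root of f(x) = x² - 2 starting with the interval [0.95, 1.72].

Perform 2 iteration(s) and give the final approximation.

f(x) = x² - 2
Initial interval: [0.95, 1.72]

Iteration 1:
  c_1 = (0.950000 + 1.720000)/2 = 1.335000
  f(c_1) = f(1.335000) = -0.217775
  f(a) × f(c) ≥ 0, new interval: [1.335000, 1.720000]
Iteration 2:
  c_2 = (1.335000 + 1.720000)/2 = 1.527500
  f(c_2) = f(1.527500) = 0.333256
  f(a) × f(c) < 0, new interval: [1.335000, 1.527500]

After 2 iteration(s), the approximation is c_2 = 1.527500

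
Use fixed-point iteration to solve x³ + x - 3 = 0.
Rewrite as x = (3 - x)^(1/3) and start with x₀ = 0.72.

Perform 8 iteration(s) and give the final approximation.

Equation: x³ + x - 3 = 0
Fixed-point form: x = (3 - x)^(1/3)
x₀ = 0.72

x_1 = g(0.720000) = 1.316169
x_2 = g(1.316169) = 1.189687
x_3 = g(1.189687) = 1.218759
x_4 = g(1.218759) = 1.212200
x_5 = g(1.212200) = 1.213686
x_6 = g(1.213686) = 1.213350
x_7 = g(1.213350) = 1.213426
x_8 = g(1.213426) = 1.213408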